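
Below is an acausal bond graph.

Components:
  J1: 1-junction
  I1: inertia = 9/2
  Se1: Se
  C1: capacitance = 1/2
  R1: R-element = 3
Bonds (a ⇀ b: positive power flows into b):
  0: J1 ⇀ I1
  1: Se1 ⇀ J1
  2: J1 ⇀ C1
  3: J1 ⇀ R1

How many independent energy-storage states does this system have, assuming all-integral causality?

b1 stroke→J1  (Se1: effort source, stroke at far end)
b0 stroke→I1  (I1 integral (f out))
b2 stroke→J1  (J1 flow already set via bond 0)
b3 stroke→J1  (1-jn J1 has f-setter on 0)

2  (C1, I1 all integral)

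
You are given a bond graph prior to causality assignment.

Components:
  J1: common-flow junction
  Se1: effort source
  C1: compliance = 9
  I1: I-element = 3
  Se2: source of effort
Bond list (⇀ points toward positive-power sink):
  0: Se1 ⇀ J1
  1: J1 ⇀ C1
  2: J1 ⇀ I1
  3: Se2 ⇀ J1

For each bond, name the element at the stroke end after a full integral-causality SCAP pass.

bond 0 →J1  (source Se1 imposes e)
bond 3 →J1  (Se2: effort source, stroke at far end)
bond 1 →J1  (C1 outputs effort q/C1)
bond 2 →I1  (closing 1-jn rule on J1)

bond 0 →J1
bond 1 →J1
bond 2 →I1
bond 3 →J1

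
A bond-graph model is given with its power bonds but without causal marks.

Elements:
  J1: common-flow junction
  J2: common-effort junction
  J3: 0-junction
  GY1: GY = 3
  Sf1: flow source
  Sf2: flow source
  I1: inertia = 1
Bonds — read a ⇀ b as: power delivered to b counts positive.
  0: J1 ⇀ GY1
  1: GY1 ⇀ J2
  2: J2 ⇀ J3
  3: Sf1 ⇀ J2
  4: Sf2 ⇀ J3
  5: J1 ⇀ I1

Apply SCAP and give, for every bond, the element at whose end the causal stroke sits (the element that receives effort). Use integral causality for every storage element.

bond 0 stroke at J1
bond 1 stroke at J2
bond 2 stroke at J3
bond 3 stroke at Sf1
bond 4 stroke at Sf2
bond 5 stroke at I1

bond 3 stroke at Sf1  (source Sf1 imposes f)
bond 4 stroke at Sf2  (source Sf2 imposes f)
bond 2 stroke at J3  (closing 0-jn rule on J3)
bond 1 stroke at J2  (only one effort-in slot at J2)
bond 0 stroke at J1  (GY1 both-in/both-out from 1)
bond 5 stroke at I1  (J1 needs exactly one f-in)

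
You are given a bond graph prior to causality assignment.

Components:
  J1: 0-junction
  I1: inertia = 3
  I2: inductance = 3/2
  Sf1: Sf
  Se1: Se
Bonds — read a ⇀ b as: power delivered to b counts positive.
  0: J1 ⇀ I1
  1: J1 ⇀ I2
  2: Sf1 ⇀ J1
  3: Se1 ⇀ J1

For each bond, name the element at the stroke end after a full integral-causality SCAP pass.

#0 →I1
#1 →I2
#2 →Sf1
#3 →J1

b2 |Sf1  (Sf1 (Sf) sets flow on bond)
b3 |J1  (source Se1 imposes e)
b0 |I1  (common-e at J1 fixed by 3)
b1 |I2  (J1 effort already set via bond 3)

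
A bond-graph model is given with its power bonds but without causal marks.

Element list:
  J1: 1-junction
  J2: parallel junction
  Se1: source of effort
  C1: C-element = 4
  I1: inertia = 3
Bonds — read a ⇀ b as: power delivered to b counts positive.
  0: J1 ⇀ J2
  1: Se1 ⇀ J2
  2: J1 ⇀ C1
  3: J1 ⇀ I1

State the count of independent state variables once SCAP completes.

2  (C1, I1 all integral)

bond 1 |J2  (Se1 fixes effort; stroke away)
bond 0 |J1  (common-e at J2 fixed by 1)
bond 2 |J1  (prefer integral on C1)
bond 3 |I1  (closing 1-jn rule on J1)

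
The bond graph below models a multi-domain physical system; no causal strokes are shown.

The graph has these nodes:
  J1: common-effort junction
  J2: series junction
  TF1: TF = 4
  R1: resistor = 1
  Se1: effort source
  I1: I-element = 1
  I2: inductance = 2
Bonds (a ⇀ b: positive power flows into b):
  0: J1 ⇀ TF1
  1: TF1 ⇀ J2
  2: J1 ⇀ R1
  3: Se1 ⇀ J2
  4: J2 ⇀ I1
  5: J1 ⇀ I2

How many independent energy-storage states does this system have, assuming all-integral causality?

#3 stroke→J2  (Se1 fixes effort; stroke away)
#4 stroke→I1  (I1 integral (f out))
#1 stroke→J2  (J2: bond 4 brought flow, rest push out)
#0 stroke→TF1  (through TF1, causality passes straight; one stroke at TF1)
#5 stroke→I2  (prefer integral on I2)
#2 stroke→J1  (only one effort-in slot at J1)

2  (I1, I2 all integral)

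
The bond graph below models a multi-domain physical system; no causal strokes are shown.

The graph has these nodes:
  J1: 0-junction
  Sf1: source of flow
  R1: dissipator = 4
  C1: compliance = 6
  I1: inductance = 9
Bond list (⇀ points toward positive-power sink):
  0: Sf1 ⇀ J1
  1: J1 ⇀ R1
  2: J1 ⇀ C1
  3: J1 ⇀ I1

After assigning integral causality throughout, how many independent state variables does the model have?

2  (C1, I1 all integral)

#0 stroke→Sf1  (source Sf1 imposes f)
#2 stroke→J1  (C1 integral (e out))
#1 stroke→R1  (common-e at J1 fixed by 2)
#3 stroke→I1  (common-e at J1 fixed by 2)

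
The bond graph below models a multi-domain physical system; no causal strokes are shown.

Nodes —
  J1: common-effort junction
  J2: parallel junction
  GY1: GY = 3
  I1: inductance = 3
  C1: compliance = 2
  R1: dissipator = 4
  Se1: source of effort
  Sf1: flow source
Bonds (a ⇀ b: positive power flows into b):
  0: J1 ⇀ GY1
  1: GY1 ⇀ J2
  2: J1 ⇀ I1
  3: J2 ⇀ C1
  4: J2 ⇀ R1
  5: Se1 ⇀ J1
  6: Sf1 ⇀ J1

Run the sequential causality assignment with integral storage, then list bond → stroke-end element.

β5 stroke→J1  (source Se1 imposes e)
β6 stroke→Sf1  (Sf1: flow source, stroke at near end)
β0 stroke→GY1  (J1: bond 5 brought effort, rest push out)
β2 stroke→I1  (J1 effort already set via bond 5)
β1 stroke→GY1  (through GY1, causality inverts; strokes same side of GY1)
β3 stroke→J2  (C1 outputs effort q/C1)
β4 stroke→R1  (common-e at J2 fixed by 3)

β0 |GY1
β1 |GY1
β2 |I1
β3 |J2
β4 |R1
β5 |J1
β6 |Sf1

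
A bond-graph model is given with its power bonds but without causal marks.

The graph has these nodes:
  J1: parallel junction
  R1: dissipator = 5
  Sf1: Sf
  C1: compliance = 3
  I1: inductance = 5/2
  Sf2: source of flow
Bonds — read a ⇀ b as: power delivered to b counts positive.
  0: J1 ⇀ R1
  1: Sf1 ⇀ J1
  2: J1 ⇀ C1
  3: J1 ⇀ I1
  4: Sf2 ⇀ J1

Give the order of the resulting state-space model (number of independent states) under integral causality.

bond 1 stroke at Sf1  (Sf1 (Sf) sets flow on bond)
bond 4 stroke at Sf2  (Sf2: flow source, stroke at near end)
bond 2 stroke at J1  (prefer integral on C1)
bond 0 stroke at R1  (0-jn J1 has e-setter on 2)
bond 3 stroke at I1  (J1: bond 2 brought effort, rest push out)

2  (C1, I1 all integral)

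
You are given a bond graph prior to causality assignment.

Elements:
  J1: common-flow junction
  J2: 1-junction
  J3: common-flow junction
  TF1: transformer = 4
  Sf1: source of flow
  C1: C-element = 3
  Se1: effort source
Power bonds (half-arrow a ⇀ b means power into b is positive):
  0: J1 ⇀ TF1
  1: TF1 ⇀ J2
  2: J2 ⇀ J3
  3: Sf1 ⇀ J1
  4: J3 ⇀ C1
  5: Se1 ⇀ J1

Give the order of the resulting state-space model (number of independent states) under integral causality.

bond 3 stroke→Sf1  (Sf1 (Sf) sets flow on bond)
bond 5 stroke→J1  (source Se1 imposes e)
bond 0 stroke→J1  (1-jn J1 has f-setter on 3)
bond 1 stroke→TF1  (through TF1, causality passes straight; one stroke at TF1)
bond 2 stroke→J2  (common-f at J2 fixed by 1)
bond 4 stroke→J3  (1-jn J3 has f-setter on 2)

1  (C1 all integral)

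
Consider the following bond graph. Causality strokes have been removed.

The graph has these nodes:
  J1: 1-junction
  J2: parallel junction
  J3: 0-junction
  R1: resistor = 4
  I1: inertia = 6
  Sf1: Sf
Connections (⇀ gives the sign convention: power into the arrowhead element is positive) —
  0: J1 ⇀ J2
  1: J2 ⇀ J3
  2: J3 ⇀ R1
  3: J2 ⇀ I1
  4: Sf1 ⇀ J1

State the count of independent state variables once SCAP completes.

#4 stroke at Sf1  (Sf1: flow source, stroke at near end)
#0 stroke at J1  (J1 flow already set via bond 4)
#3 stroke at I1  (I1 integral (f out))
#1 stroke at J2  (only one effort-in slot at J2)
#2 stroke at J3  (J3 needs exactly one e-in)

1  (I1 all integral)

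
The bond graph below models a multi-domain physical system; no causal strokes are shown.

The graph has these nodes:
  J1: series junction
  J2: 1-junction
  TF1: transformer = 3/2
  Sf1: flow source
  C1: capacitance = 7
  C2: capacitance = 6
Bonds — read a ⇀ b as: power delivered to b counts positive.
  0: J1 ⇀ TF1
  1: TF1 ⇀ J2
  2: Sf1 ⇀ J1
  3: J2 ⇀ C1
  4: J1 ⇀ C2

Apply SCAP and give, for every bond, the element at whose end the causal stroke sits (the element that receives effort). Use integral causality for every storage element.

β2 |Sf1  (source Sf1 imposes f)
β0 |J1  (common-f at J1 fixed by 2)
β4 |J1  (J1 flow already set via bond 2)
β1 |TF1  (through TF1, causality passes straight; one stroke at TF1)
β3 |J2  (1-jn J2 has f-setter on 1)

β0 stroke at J1
β1 stroke at TF1
β2 stroke at Sf1
β3 stroke at J2
β4 stroke at J1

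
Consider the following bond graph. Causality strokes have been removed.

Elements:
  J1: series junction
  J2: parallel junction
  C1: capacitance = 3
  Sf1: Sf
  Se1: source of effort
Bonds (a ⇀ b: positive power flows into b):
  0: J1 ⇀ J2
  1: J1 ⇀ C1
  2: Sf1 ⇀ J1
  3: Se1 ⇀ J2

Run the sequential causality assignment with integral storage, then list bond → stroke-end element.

#0 →J1
#1 →J1
#2 →Sf1
#3 →J2

#2 |Sf1  (Sf1 (Sf) sets flow on bond)
#3 |J2  (Se1: effort source, stroke at far end)
#0 |J1  (J1 flow already set via bond 2)
#1 |J1  (common-f at J1 fixed by 2)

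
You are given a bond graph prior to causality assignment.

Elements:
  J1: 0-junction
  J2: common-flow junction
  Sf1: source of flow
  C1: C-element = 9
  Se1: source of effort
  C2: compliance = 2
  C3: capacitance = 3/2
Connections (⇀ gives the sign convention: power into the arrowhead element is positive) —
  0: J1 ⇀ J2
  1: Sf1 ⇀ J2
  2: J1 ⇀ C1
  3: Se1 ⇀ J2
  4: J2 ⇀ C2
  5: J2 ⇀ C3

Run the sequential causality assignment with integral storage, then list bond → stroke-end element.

bond 1 |Sf1  (source Sf1 imposes f)
bond 3 |J2  (Se1 (Se) sets effort on bond)
bond 0 |J2  (J2 flow already set via bond 1)
bond 4 |J2  (J2: bond 1 brought flow, rest push out)
bond 5 |J2  (1-jn J2 has f-setter on 1)
bond 2 |J1  (only one effort-in slot at J1)

#0 stroke→J2
#1 stroke→Sf1
#2 stroke→J1
#3 stroke→J2
#4 stroke→J2
#5 stroke→J2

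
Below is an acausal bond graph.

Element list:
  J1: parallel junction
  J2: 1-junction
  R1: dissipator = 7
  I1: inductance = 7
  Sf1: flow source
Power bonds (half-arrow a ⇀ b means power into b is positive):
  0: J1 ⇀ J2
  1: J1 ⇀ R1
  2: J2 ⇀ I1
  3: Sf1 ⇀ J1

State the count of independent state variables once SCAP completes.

1  (I1 all integral)

#3 stroke→Sf1  (Sf1 (Sf) sets flow on bond)
#2 stroke→I1  (I1 outputs flow p/I1)
#0 stroke→J2  (common-f at J2 fixed by 2)
#1 stroke→J1  (only one effort-in slot at J1)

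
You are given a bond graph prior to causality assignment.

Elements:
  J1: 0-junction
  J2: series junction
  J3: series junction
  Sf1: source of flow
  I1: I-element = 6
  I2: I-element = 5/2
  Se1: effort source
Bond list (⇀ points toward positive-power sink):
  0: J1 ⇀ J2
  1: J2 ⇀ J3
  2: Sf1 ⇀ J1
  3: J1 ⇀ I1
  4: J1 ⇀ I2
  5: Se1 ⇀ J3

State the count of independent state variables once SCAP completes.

bond 2 →Sf1  (Sf1 (Sf) sets flow on bond)
bond 5 →J3  (Se1 fixes effort; stroke away)
bond 1 →J2  (closing 1-jn rule on J3)
bond 0 →J1  (closing 1-jn rule on J2)
bond 3 →I1  (common-e at J1 fixed by 0)
bond 4 →I2  (common-e at J1 fixed by 0)

2  (I1, I2 all integral)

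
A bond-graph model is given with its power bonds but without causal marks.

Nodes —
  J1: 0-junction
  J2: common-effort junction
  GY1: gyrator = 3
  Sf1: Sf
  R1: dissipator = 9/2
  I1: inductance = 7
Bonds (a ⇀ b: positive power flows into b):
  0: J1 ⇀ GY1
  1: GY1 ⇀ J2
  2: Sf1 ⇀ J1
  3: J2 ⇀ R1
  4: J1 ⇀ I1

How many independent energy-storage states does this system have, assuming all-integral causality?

1  (I1 all integral)

#2 stroke→Sf1  (Sf1 fixes flow; stroke at Sf1)
#4 stroke→I1  (prefer integral on I1)
#0 stroke→J1  (only one effort-in slot at J1)
#1 stroke→J2  (GY1: gyrator matches bond 0)
#3 stroke→R1  (J2: bond 1 brought effort, rest push out)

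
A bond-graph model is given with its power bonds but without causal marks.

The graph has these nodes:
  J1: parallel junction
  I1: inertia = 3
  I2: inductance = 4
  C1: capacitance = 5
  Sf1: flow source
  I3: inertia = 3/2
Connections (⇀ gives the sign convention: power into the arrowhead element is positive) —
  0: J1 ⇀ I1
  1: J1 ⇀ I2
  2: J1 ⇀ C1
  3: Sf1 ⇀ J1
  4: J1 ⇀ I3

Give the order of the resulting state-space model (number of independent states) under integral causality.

#3 →Sf1  (Sf1 fixes flow; stroke at Sf1)
#0 →I1  (I1: I, integral causality)
#1 →I2  (I2 outputs flow p/I2)
#2 →J1  (prefer integral on C1)
#4 →I3  (J1 effort already set via bond 2)

4  (C1, I1, I2, I3 all integral)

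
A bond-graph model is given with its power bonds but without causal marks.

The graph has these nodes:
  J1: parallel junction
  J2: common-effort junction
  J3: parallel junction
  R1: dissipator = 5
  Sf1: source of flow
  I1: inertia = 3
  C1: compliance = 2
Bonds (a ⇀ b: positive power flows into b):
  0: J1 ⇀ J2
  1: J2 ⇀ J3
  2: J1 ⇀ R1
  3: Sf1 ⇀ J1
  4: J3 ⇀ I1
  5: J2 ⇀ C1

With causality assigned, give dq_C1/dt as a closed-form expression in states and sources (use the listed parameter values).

b3 stroke→Sf1  (Sf1 (Sf) sets flow on bond)
b4 stroke→I1  (prefer integral on I1)
b1 stroke→J3  (J3: last free bond brings effort in)
b5 stroke→J2  (prefer integral on C1)
b0 stroke→J1  (J2 effort already set via bond 5)
b2 stroke→R1  (J1 effort already set via bond 0)

dq_C1/dt = F_Sf1 - p_I1/3 - q_C1/10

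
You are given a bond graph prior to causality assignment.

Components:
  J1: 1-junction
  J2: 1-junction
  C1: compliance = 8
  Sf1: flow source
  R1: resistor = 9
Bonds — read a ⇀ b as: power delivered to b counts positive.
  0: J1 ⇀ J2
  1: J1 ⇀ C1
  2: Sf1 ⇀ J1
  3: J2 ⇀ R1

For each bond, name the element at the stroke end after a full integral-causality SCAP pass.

#2 →Sf1  (Sf1: flow source, stroke at near end)
#0 →J1  (1-jn J1 has f-setter on 2)
#1 →J1  (J1 flow already set via bond 2)
#3 →J2  (J2: bond 0 brought flow, rest push out)

b0 |J1
b1 |J1
b2 |Sf1
b3 |J2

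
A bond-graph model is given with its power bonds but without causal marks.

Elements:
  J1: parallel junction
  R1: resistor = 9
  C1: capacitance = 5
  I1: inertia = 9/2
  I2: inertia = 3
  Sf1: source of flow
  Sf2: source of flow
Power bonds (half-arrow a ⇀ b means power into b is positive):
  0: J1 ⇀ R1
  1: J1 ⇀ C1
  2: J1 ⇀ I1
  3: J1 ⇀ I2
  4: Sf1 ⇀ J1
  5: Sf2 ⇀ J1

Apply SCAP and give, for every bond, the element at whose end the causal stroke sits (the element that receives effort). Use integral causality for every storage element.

β0 |R1
β1 |J1
β2 |I1
β3 |I2
β4 |Sf1
β5 |Sf2

β4 →Sf1  (Sf1: flow source, stroke at near end)
β5 →Sf2  (Sf2 fixes flow; stroke at Sf2)
β1 →J1  (prefer integral on C1)
β0 →R1  (J1 effort already set via bond 1)
β2 →I1  (J1 effort already set via bond 1)
β3 →I2  (0-jn J1 has e-setter on 1)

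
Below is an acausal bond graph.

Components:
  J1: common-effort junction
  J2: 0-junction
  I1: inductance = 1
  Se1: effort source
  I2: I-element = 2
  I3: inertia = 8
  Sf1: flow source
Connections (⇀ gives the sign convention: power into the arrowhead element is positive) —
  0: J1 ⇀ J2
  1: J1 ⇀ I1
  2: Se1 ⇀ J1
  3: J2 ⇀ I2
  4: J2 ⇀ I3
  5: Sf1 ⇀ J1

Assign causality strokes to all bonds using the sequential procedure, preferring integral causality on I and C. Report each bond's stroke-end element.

#2 stroke at J1  (Se1: effort source, stroke at far end)
#5 stroke at Sf1  (Sf1 fixes flow; stroke at Sf1)
#0 stroke at J2  (0-jn J1 has e-setter on 2)
#1 stroke at I1  (common-e at J1 fixed by 2)
#3 stroke at I2  (J2 effort already set via bond 0)
#4 stroke at I3  (J2: bond 0 brought effort, rest push out)

#0 →J2
#1 →I1
#2 →J1
#3 →I2
#4 →I3
#5 →Sf1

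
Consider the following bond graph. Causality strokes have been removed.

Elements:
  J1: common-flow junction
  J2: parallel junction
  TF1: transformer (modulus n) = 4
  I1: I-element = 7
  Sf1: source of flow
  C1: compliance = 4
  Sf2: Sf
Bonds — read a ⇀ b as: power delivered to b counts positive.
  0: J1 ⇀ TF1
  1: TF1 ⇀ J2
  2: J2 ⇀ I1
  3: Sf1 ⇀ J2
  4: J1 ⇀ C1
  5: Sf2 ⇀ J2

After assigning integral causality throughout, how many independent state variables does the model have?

2  (C1, I1 all integral)

#3 →Sf1  (Sf1: flow source, stroke at near end)
#5 →Sf2  (Sf2 fixes flow; stroke at Sf2)
#2 →I1  (I1 integral (f out))
#1 →J2  (J2: last free bond brings effort in)
#0 →TF1  (TF1 one-in-one-out from 1)
#4 →J1  (J1: bond 0 brought flow, rest push out)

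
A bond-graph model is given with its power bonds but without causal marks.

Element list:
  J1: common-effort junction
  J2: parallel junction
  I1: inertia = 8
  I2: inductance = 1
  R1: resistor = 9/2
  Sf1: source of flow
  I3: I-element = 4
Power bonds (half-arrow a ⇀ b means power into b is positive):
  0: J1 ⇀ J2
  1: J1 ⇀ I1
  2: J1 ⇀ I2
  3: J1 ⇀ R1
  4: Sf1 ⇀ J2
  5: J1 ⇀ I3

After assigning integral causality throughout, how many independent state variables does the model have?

#4 stroke at Sf1  (source Sf1 imposes f)
#0 stroke at J2  (J2: last free bond brings effort in)
#1 stroke at I1  (prefer integral on I1)
#2 stroke at I2  (prefer integral on I2)
#5 stroke at I3  (I3 outputs flow p/I3)
#3 stroke at J1  (J1 needs exactly one e-in)

3  (I1, I2, I3 all integral)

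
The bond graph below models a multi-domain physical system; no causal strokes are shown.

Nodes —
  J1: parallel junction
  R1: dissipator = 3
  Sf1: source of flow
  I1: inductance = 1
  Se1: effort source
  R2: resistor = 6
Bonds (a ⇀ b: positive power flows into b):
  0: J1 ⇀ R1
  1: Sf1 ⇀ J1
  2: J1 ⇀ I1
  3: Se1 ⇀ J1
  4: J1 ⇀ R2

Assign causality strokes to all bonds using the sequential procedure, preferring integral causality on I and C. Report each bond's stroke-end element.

β0 |R1
β1 |Sf1
β2 |I1
β3 |J1
β4 |R2

b1 →Sf1  (source Sf1 imposes f)
b3 →J1  (Se1 fixes effort; stroke away)
b0 →R1  (J1: bond 3 brought effort, rest push out)
b2 →I1  (J1 effort already set via bond 3)
b4 →R2  (J1 effort already set via bond 3)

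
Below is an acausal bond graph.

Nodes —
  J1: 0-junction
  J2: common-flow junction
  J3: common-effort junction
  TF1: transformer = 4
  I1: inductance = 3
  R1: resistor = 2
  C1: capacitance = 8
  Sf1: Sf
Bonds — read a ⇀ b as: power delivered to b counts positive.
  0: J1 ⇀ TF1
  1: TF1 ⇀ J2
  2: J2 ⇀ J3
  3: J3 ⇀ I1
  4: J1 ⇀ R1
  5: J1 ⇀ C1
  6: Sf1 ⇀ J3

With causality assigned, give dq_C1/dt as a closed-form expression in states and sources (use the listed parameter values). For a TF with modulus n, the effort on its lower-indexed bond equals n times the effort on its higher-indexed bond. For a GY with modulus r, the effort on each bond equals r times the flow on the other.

dq_C1/dt = F_Sf1/4 - p_I1/12 - q_C1/16

#6 →Sf1  (source Sf1 imposes f)
#3 →I1  (prefer integral on I1)
#2 →J3  (only one effort-in slot at J3)
#1 →J2  (J2 flow already set via bond 2)
#0 →TF1  (TF TF1: opposite of bond 1)
#5 →J1  (prefer integral on C1)
#4 →R1  (0-jn J1 has e-setter on 5)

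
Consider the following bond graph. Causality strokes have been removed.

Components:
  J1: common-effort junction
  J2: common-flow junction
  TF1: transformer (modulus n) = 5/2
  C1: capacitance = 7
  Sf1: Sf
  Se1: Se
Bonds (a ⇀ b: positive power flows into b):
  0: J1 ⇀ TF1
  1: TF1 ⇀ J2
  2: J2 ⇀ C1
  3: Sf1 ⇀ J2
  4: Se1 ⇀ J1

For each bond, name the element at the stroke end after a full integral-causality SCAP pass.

β3 |Sf1  (Sf1: flow source, stroke at near end)
β4 |J1  (Se1: effort source, stroke at far end)
β0 |TF1  (0-jn J1 has e-setter on 4)
β1 |J2  (J2: bond 3 brought flow, rest push out)
β2 |J2  (J2: bond 3 brought flow, rest push out)

β0 stroke at TF1
β1 stroke at J2
β2 stroke at J2
β3 stroke at Sf1
β4 stroke at J1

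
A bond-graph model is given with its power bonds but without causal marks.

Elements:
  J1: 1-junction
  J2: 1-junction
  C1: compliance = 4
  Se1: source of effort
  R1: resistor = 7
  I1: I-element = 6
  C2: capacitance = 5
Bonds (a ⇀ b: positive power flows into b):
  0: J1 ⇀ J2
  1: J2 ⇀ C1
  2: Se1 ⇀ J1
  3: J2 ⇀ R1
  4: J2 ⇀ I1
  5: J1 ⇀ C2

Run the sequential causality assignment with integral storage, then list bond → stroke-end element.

β2 →J1  (source Se1 imposes e)
β1 →J2  (C1: C, integral causality)
β4 →I1  (I1 integral (f out))
β0 →J2  (J2: bond 4 brought flow, rest push out)
β3 →J2  (1-jn J2 has f-setter on 4)
β5 →J1  (common-f at J1 fixed by 0)

bond 0 stroke at J2
bond 1 stroke at J2
bond 2 stroke at J1
bond 3 stroke at J2
bond 4 stroke at I1
bond 5 stroke at J1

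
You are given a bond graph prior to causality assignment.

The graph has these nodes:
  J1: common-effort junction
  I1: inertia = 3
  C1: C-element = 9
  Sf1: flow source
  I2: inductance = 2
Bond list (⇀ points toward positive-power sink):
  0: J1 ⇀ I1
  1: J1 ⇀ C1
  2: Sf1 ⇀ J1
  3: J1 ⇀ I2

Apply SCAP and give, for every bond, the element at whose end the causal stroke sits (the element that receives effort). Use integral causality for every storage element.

bond 2 |Sf1  (Sf1: flow source, stroke at near end)
bond 0 |I1  (prefer integral on I1)
bond 1 |J1  (C1 integral (e out))
bond 3 |I2  (J1: bond 1 brought effort, rest push out)

#0 stroke at I1
#1 stroke at J1
#2 stroke at Sf1
#3 stroke at I2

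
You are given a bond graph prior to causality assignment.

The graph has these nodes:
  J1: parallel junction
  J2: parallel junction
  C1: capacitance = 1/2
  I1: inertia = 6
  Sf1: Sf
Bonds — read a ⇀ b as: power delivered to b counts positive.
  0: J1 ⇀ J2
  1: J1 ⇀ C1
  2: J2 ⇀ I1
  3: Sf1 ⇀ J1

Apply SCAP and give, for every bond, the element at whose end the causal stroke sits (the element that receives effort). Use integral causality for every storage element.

#3 →Sf1  (Sf1 fixes flow; stroke at Sf1)
#1 →J1  (C1 outputs effort q/C1)
#0 →J2  (common-e at J1 fixed by 1)
#2 →I1  (0-jn J2 has e-setter on 0)

bond 0 →J2
bond 1 →J1
bond 2 →I1
bond 3 →Sf1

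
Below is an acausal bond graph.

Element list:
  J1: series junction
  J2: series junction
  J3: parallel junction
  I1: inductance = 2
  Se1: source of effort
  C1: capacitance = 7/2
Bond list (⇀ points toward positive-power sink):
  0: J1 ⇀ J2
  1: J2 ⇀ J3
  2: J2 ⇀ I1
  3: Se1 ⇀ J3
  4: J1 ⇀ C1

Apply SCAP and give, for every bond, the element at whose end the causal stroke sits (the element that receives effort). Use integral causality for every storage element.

b3 stroke at J3  (Se1: effort source, stroke at far end)
b1 stroke at J2  (common-e at J3 fixed by 3)
b2 stroke at I1  (I1 integral (f out))
b0 stroke at J2  (J2 flow already set via bond 2)
b4 stroke at J1  (J1 flow already set via bond 0)

β0 stroke at J2
β1 stroke at J2
β2 stroke at I1
β3 stroke at J3
β4 stroke at J1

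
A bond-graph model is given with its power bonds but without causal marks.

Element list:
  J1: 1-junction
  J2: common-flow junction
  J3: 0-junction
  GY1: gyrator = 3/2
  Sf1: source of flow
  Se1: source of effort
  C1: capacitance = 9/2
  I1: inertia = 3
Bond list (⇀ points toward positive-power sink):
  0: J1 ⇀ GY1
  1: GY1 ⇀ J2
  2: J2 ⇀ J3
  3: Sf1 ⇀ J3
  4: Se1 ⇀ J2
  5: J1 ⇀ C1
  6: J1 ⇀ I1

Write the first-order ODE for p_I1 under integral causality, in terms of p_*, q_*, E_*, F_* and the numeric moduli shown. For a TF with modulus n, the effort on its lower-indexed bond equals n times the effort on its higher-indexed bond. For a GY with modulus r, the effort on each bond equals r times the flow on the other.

β3 →Sf1  (Sf1 fixes flow; stroke at Sf1)
β4 →J2  (Se1 (Se) sets effort on bond)
β2 →J3  (only one effort-in slot at J3)
β1 →J2  (J2: bond 2 brought flow, rest push out)
β0 →J1  (through GY1, causality inverts; strokes same side of GY1)
β5 →J1  (C1 integral (e out))
β6 →I1  (closing 1-jn rule on J1)

dp_I1/dt = 3*F_Sf1/2 - 2*q_C1/9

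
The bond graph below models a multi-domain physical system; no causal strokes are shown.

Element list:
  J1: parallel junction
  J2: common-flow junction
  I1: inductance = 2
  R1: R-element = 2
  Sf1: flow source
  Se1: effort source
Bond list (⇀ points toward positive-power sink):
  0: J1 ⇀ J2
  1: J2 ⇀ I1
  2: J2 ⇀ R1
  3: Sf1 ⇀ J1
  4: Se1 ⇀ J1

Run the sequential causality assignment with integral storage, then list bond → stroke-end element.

β0 stroke at J2
β1 stroke at I1
β2 stroke at J2
β3 stroke at Sf1
β4 stroke at J1

β3 stroke→Sf1  (Sf1: flow source, stroke at near end)
β4 stroke→J1  (Se1 (Se) sets effort on bond)
β0 stroke→J2  (common-e at J1 fixed by 4)
β1 stroke→I1  (I1 outputs flow p/I1)
β2 stroke→J2  (J2: bond 1 brought flow, rest push out)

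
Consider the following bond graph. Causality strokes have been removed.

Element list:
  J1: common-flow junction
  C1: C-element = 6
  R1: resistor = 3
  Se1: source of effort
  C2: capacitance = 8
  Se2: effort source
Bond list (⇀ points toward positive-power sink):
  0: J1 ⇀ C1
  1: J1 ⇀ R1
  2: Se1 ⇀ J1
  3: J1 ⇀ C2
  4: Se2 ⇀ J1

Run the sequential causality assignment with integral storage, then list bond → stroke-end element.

b2 →J1  (Se1 fixes effort; stroke away)
b4 →J1  (Se2: effort source, stroke at far end)
b0 →J1  (C1 outputs effort q/C1)
b3 →J1  (prefer integral on C2)
b1 →R1  (J1: last free bond brings flow in)

bond 0 stroke→J1
bond 1 stroke→R1
bond 2 stroke→J1
bond 3 stroke→J1
bond 4 stroke→J1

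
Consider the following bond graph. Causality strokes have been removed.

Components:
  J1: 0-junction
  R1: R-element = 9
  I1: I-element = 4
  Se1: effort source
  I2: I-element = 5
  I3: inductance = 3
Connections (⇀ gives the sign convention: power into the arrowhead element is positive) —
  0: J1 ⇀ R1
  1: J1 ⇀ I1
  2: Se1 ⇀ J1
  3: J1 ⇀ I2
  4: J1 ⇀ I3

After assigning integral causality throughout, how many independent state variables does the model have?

3  (I1, I2, I3 all integral)

bond 2 stroke at J1  (Se1 fixes effort; stroke away)
bond 0 stroke at R1  (J1: bond 2 brought effort, rest push out)
bond 1 stroke at I1  (0-jn J1 has e-setter on 2)
bond 3 stroke at I2  (J1: bond 2 brought effort, rest push out)
bond 4 stroke at I3  (0-jn J1 has e-setter on 2)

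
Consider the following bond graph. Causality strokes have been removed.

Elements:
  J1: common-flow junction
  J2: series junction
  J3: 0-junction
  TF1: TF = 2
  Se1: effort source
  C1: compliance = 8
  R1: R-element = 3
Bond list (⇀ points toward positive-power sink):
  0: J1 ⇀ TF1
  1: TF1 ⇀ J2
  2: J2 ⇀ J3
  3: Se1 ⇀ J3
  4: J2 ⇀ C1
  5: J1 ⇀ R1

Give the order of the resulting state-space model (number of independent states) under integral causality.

1  (C1 all integral)

#3 →J3  (Se1: effort source, stroke at far end)
#2 →J2  (0-jn J3 has e-setter on 3)
#4 →J2  (C1 outputs effort q/C1)
#1 →TF1  (only one flow-in slot at J2)
#0 →J1  (TF1 one-in-one-out from 1)
#5 →R1  (only one flow-in slot at J1)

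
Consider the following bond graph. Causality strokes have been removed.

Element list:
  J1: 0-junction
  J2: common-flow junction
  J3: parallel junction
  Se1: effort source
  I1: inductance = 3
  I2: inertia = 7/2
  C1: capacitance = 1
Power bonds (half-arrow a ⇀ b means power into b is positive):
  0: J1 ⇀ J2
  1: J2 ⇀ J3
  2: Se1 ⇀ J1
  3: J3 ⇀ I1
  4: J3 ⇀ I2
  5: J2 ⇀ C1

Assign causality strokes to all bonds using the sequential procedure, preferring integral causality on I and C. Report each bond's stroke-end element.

#0 |J2
#1 |J3
#2 |J1
#3 |I1
#4 |I2
#5 |J2

bond 2 stroke at J1  (Se1 fixes effort; stroke away)
bond 0 stroke at J2  (0-jn J1 has e-setter on 2)
bond 3 stroke at I1  (I1: I, integral causality)
bond 4 stroke at I2  (prefer integral on I2)
bond 1 stroke at J3  (closing 0-jn rule on J3)
bond 5 stroke at J2  (1-jn J2 has f-setter on 1)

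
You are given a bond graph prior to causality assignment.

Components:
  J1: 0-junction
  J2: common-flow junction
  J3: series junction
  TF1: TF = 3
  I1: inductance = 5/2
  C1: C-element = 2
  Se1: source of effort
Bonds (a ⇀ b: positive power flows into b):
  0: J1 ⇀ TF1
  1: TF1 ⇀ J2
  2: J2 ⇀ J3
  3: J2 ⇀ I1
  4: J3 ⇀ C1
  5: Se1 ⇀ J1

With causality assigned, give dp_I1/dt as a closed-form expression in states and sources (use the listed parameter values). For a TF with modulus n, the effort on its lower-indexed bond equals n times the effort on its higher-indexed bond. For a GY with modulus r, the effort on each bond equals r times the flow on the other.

dp_I1/dt = E_Se1/3 - q_C1/2

b5 stroke→J1  (Se1 fixes effort; stroke away)
b0 stroke→TF1  (J1 effort already set via bond 5)
b1 stroke→J2  (TF1: transformer flips bond 0)
b3 stroke→I1  (I1 outputs flow p/I1)
b2 stroke→J2  (J2 flow already set via bond 3)
b4 stroke→J3  (common-f at J3 fixed by 2)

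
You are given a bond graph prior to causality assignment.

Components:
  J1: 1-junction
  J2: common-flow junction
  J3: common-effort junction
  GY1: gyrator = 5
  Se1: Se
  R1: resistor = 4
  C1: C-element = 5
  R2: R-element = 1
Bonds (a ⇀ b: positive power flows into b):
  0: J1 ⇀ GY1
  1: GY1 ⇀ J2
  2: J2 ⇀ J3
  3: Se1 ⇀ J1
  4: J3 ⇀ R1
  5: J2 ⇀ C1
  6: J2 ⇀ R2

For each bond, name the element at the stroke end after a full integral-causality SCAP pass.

b3 stroke→J1  (Se1 fixes effort; stroke away)
b0 stroke→GY1  (J1: last free bond brings flow in)
b1 stroke→GY1  (GY GY1: same side as bond 0)
b2 stroke→J2  (common-f at J2 fixed by 1)
b5 stroke→J2  (common-f at J2 fixed by 1)
b6 stroke→J2  (1-jn J2 has f-setter on 1)
b4 stroke→J3  (J3: last free bond brings effort in)

b0 →GY1
b1 →GY1
b2 →J2
b3 →J1
b4 →J3
b5 →J2
b6 →J2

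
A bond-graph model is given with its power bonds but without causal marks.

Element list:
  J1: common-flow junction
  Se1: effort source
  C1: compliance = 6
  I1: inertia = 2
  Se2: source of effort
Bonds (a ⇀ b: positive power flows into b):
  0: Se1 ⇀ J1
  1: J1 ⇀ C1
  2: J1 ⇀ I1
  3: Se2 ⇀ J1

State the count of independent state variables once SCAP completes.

#0 →J1  (Se1 fixes effort; stroke away)
#3 →J1  (Se2: effort source, stroke at far end)
#1 →J1  (prefer integral on C1)
#2 →I1  (only one flow-in slot at J1)

2  (C1, I1 all integral)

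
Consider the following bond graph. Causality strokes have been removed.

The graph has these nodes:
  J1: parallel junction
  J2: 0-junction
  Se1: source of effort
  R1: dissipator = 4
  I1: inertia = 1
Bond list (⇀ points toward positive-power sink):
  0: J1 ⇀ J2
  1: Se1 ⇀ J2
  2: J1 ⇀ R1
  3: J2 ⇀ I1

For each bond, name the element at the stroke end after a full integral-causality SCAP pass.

#0 stroke→J1
#1 stroke→J2
#2 stroke→R1
#3 stroke→I1

bond 1 →J2  (source Se1 imposes e)
bond 0 →J1  (0-jn J2 has e-setter on 1)
bond 3 →I1  (J2 effort already set via bond 1)
bond 2 →R1  (0-jn J1 has e-setter on 0)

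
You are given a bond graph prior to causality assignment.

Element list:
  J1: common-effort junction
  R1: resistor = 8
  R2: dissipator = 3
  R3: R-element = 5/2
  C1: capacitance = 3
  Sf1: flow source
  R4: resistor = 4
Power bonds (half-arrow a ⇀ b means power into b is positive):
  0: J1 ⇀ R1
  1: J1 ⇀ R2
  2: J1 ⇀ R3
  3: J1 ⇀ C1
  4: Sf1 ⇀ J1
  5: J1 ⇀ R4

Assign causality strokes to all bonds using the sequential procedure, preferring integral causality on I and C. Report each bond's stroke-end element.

#0 stroke at R1
#1 stroke at R2
#2 stroke at R3
#3 stroke at J1
#4 stroke at Sf1
#5 stroke at R4

#4 stroke→Sf1  (source Sf1 imposes f)
#3 stroke→J1  (C1: C, integral causality)
#0 stroke→R1  (0-jn J1 has e-setter on 3)
#1 stroke→R2  (common-e at J1 fixed by 3)
#2 stroke→R3  (common-e at J1 fixed by 3)
#5 stroke→R4  (J1 effort already set via bond 3)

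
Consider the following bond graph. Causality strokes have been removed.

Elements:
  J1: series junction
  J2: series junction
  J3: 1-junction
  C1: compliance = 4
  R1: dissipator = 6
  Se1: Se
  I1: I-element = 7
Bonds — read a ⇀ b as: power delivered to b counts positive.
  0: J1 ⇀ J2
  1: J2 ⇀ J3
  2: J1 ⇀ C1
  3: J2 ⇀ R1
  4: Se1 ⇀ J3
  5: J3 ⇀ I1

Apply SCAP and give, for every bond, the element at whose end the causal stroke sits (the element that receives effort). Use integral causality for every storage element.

b0 stroke at J2
b1 stroke at J3
b2 stroke at J1
b3 stroke at J2
b4 stroke at J3
b5 stroke at I1

b4 stroke at J3  (Se1: effort source, stroke at far end)
b2 stroke at J1  (C1: C, integral causality)
b0 stroke at J2  (only one flow-in slot at J1)
b5 stroke at I1  (I1 outputs flow p/I1)
b1 stroke at J3  (common-f at J3 fixed by 5)
b3 stroke at J2  (common-f at J2 fixed by 1)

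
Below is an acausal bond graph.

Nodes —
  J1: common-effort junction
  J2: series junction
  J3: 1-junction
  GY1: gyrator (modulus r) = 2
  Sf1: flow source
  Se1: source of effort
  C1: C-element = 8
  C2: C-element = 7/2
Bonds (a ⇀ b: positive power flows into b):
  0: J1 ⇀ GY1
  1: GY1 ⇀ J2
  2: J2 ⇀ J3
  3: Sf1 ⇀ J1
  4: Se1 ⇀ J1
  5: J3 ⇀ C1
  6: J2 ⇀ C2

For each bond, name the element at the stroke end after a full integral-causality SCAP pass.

#3 →Sf1  (source Sf1 imposes f)
#4 →J1  (source Se1 imposes e)
#0 →GY1  (J1 effort already set via bond 4)
#1 →GY1  (GY1 both-in/both-out from 0)
#2 →J2  (common-f at J2 fixed by 1)
#6 →J2  (J2 flow already set via bond 1)
#5 →J3  (1-jn J3 has f-setter on 2)

#0 →GY1
#1 →GY1
#2 →J2
#3 →Sf1
#4 →J1
#5 →J3
#6 →J2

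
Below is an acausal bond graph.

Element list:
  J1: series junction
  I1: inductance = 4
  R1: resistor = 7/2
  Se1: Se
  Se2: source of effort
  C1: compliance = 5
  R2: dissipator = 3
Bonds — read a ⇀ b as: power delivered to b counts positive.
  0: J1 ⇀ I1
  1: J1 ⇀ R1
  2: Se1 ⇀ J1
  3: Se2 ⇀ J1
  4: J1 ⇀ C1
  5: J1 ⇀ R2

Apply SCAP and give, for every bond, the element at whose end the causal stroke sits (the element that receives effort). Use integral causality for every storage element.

bond 0 stroke→I1
bond 1 stroke→J1
bond 2 stroke→J1
bond 3 stroke→J1
bond 4 stroke→J1
bond 5 stroke→J1

#2 stroke at J1  (Se1: effort source, stroke at far end)
#3 stroke at J1  (Se2 fixes effort; stroke away)
#0 stroke at I1  (I1 outputs flow p/I1)
#1 stroke at J1  (common-f at J1 fixed by 0)
#4 stroke at J1  (common-f at J1 fixed by 0)
#5 stroke at J1  (common-f at J1 fixed by 0)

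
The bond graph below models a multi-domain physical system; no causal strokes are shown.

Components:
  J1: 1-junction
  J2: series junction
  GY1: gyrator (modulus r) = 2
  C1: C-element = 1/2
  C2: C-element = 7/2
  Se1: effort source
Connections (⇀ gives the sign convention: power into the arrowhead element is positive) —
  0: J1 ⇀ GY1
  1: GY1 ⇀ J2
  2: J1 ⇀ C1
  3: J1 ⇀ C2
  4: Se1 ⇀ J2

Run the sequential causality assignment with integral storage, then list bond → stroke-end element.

b0 stroke→GY1
b1 stroke→GY1
b2 stroke→J1
b3 stroke→J1
b4 stroke→J2

#4 |J2  (Se1 fixes effort; stroke away)
#1 |GY1  (J2 needs exactly one f-in)
#0 |GY1  (through GY1, causality inverts; strokes same side of GY1)
#2 |J1  (J1 flow already set via bond 0)
#3 |J1  (J1: bond 0 brought flow, rest push out)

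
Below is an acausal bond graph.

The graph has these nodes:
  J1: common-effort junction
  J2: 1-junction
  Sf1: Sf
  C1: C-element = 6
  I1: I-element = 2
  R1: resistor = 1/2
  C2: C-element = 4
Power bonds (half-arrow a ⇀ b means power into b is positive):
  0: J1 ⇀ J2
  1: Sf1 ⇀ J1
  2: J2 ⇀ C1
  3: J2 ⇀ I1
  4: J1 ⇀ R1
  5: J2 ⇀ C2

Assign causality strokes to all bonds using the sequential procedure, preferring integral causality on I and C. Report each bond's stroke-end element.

b1 stroke→Sf1  (Sf1: flow source, stroke at near end)
b2 stroke→J2  (C1 integral (e out))
b3 stroke→I1  (I1 integral (f out))
b0 stroke→J2  (J2: bond 3 brought flow, rest push out)
b5 stroke→J2  (J2: bond 3 brought flow, rest push out)
b4 stroke→J1  (J1: last free bond brings effort in)

β0 →J2
β1 →Sf1
β2 →J2
β3 →I1
β4 →J1
β5 →J2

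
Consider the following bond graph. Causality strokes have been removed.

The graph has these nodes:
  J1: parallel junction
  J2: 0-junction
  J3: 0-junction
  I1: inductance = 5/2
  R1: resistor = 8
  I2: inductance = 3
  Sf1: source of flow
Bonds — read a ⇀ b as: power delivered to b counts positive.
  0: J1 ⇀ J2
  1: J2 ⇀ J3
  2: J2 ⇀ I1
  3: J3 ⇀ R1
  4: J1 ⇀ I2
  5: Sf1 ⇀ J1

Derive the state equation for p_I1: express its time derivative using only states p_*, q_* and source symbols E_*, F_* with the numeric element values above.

#5 stroke→Sf1  (source Sf1 imposes f)
#2 stroke→I1  (I1 outputs flow p/I1)
#4 stroke→I2  (I2: I, integral causality)
#0 stroke→J1  (closing 0-jn rule on J1)
#1 stroke→J2  (closing 0-jn rule on J2)
#3 stroke→J3  (J3 needs exactly one e-in)

dp_I1/dt = 8*F_Sf1 - 16*p_I1/5 - 8*p_I2/3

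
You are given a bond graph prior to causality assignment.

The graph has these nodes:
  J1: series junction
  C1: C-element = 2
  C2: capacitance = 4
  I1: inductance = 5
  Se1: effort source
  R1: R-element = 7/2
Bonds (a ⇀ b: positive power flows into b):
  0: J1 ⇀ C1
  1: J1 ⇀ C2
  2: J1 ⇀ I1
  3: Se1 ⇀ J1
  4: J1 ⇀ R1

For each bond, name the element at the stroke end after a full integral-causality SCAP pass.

#3 stroke→J1  (Se1: effort source, stroke at far end)
#0 stroke→J1  (C1 outputs effort q/C1)
#1 stroke→J1  (prefer integral on C2)
#2 stroke→I1  (I1 integral (f out))
#4 stroke→J1  (J1 flow already set via bond 2)

b0 →J1
b1 →J1
b2 →I1
b3 →J1
b4 →J1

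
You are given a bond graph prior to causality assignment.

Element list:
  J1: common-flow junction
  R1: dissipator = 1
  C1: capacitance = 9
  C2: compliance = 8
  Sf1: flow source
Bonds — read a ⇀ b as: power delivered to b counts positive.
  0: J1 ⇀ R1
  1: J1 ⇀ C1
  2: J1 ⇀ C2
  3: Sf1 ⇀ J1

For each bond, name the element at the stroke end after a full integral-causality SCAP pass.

bond 0 stroke at J1
bond 1 stroke at J1
bond 2 stroke at J1
bond 3 stroke at Sf1

b3 |Sf1  (Sf1 (Sf) sets flow on bond)
b0 |J1  (common-f at J1 fixed by 3)
b1 |J1  (J1 flow already set via bond 3)
b2 |J1  (common-f at J1 fixed by 3)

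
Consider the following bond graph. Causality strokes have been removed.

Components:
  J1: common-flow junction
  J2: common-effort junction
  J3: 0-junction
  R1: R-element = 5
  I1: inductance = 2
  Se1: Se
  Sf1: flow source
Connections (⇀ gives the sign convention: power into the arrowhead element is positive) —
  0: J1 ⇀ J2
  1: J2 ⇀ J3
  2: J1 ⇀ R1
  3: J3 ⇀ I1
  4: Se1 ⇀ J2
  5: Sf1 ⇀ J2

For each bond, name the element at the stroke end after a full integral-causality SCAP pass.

β4 →J2  (Se1 fixes effort; stroke away)
β5 →Sf1  (Sf1 fixes flow; stroke at Sf1)
β0 →J1  (J2: bond 4 brought effort, rest push out)
β1 →J3  (J2: bond 4 brought effort, rest push out)
β3 →I1  (0-jn J3 has e-setter on 1)
β2 →R1  (J1 needs exactly one f-in)

#0 stroke at J1
#1 stroke at J3
#2 stroke at R1
#3 stroke at I1
#4 stroke at J2
#5 stroke at Sf1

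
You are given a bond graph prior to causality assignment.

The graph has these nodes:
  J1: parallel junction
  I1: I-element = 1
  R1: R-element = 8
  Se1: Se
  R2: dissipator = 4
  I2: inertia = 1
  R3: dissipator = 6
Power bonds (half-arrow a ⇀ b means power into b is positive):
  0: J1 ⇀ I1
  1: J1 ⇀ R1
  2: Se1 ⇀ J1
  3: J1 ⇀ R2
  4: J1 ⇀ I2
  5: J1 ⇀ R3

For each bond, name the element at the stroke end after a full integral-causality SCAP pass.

bond 0 stroke→I1
bond 1 stroke→R1
bond 2 stroke→J1
bond 3 stroke→R2
bond 4 stroke→I2
bond 5 stroke→R3

bond 2 stroke at J1  (Se1 (Se) sets effort on bond)
bond 0 stroke at I1  (J1: bond 2 brought effort, rest push out)
bond 1 stroke at R1  (J1: bond 2 brought effort, rest push out)
bond 3 stroke at R2  (J1: bond 2 brought effort, rest push out)
bond 4 stroke at I2  (common-e at J1 fixed by 2)
bond 5 stroke at R3  (0-jn J1 has e-setter on 2)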